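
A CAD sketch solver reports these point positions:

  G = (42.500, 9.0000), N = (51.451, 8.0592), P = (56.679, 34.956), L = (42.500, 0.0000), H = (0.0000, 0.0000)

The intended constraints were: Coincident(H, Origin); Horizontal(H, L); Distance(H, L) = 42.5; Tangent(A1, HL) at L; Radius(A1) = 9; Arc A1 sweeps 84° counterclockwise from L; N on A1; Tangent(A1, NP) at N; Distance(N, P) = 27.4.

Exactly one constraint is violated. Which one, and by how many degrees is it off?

Tangent(A1, NP) at N — off by 5.00°.

H = (0.00, 0.00) ✓; H.y = 0.00, L.y = 0.00 ✓; |HL| = 42.50 ✓; ∠(GL, LH) = 90.00° ✓; |GL| = 9.000 ✓; bearing(G→N) − bearing(G→L) = 84.00° ✓; |GN| = 9.000 ✓; ∠(GN, NP) = 95.00° ✗; |NP| = 27.40 ✓.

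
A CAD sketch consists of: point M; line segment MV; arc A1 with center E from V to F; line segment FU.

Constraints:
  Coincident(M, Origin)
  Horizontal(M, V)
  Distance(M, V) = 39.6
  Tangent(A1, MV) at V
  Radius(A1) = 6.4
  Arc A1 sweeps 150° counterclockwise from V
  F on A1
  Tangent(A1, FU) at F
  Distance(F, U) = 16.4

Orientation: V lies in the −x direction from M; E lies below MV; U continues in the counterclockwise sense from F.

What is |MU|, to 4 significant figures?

34.98

M is at the origin; MV is horizontal with |MV| = 39.6 and V on the −x side, so V = (-39.60, 0.000). Since A1 is tangent to MV there, EV ⟂ MV, so E = V + (0, -6.4) = (-39.60, -6.400). On A1, V sits at bearing 90° from E; a 150° counterclockwise sweep puts F at bearing 240°, so F = E + 6.4·(cos 240°, sin 240°) = (-42.80, -11.94). The tangent condition forces EF to be normal to FU, so FU runs along (−sin 240°, cos 240°); with |FU| = 16.4, U = (-28.60, -20.14). Then |MU| = |U − M| = 34.98.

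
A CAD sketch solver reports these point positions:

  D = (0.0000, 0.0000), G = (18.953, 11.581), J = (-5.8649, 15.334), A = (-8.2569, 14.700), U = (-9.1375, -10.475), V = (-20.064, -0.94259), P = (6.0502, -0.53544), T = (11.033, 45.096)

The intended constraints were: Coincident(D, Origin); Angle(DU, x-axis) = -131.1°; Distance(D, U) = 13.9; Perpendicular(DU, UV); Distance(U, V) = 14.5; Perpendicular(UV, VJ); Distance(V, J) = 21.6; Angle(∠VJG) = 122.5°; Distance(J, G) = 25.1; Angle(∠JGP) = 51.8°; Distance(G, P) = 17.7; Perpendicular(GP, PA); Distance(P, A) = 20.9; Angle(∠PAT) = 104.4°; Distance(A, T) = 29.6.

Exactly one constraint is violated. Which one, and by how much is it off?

Distance(A, T) = 29.6 — off by 6.40.

D = (0.00, 0.00) ✓; DU at -131.1° ✓; |DU| = 13.90 ✓; ∠(DU, UV) = 90.00° ✓; |UV| = 14.50 ✓; ∠(UV, VJ) = 90.00° ✓; |VJ| = 21.60 ✓; ∠VJG = 122.5° ✓; |JG| = 25.10 ✓; ∠JGP = 51.80° ✓; |GP| = 17.70 ✓; ∠(GP, PA) = 90.00° ✓; |PA| = 20.90 ✓; ∠PAT = 104.4° ✓; |AT| = 36.00 ✗.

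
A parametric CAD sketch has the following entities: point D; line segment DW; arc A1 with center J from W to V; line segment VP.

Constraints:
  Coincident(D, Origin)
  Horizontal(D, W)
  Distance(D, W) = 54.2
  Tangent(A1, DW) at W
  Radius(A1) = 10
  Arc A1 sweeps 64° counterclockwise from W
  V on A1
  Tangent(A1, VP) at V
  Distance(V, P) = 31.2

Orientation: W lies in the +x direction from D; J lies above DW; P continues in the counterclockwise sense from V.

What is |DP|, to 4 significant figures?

83.91

D is at the origin; DW is horizontal with |DW| = 54.2 and W on the +x side, so W = (54.20, 0.000). A1 meets DW tangentially, so JW is at right angles to DW, so J = W + (0, 10) = (54.20, 10.00). On A1, W sits at bearing -90° from J; a 64° counterclockwise sweep puts V at bearing -26°, so V = J + 10.0·(cos -26°, sin -26°) = (63.19, 5.616). Since A1 is tangent to VP there, JV ⟂ VP, so VP runs along (−sin -26°, cos -26°); with |VP| = 31.2, P = (76.87, 33.66). Then |DP| = |P − D| = 83.91.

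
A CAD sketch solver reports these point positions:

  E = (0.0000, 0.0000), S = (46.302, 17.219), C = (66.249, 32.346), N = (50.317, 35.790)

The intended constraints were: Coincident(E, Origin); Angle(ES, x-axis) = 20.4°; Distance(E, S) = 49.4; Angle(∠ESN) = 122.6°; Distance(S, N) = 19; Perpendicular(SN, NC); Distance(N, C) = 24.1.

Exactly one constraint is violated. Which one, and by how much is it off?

Distance(N, C) = 24.1 — off by 7.80.

E = (0.00, 0.00) ✓; ES at 20.40° ✓; |ES| = 49.40 ✓; ∠ESN = 122.6° ✓; |SN| = 19.00 ✓; ∠(SN, NC) = 90.00° ✓; |NC| = 16.30 ✗.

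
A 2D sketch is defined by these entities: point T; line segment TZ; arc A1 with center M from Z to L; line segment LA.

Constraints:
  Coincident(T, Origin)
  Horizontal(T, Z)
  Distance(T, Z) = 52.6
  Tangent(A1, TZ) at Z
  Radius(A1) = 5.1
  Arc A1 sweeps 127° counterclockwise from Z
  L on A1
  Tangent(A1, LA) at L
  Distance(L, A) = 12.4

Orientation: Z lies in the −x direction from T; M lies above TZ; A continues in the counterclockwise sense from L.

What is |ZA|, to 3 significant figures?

18.4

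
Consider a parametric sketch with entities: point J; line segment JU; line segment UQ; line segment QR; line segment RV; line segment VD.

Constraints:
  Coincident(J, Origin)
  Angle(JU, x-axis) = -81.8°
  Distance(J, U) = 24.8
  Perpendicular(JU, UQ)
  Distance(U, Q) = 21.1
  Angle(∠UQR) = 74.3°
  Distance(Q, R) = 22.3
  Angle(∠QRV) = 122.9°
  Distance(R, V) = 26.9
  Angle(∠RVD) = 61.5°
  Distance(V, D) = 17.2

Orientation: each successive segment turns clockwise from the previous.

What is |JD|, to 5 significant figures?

14.235

J is at the origin; JU runs at -81.8° with length 24.8, so U = (3.5372, -24.546). The perpendicularity gives UQ at right angles to JU, so UQ runs at -171.80°; with |UQ| = 21.1, Q = (-17.347, -27.556). ∠UQR = 74.3° gives QR at 82.500° from the x-axis; with |QR| = 22.3, R = (-14.436, -5.4467). ∠QRV = 122.9° gives RV at 25.400° from the x-axis; with |RV| = 26.9, V = (9.8634, 6.0917). ∠RVD = 61.5° gives VD at -93.100° from the x-axis; with |VD| = 17.2, D = (8.9332, -11.083). Then |JD| = |D − J| = 14.235.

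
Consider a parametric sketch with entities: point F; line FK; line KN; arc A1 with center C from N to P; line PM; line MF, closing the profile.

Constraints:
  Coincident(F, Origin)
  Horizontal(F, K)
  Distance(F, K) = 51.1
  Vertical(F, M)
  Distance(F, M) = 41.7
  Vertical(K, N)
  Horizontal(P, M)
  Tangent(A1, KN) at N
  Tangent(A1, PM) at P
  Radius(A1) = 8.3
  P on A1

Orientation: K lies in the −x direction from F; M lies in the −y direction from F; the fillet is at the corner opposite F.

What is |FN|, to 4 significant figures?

61.05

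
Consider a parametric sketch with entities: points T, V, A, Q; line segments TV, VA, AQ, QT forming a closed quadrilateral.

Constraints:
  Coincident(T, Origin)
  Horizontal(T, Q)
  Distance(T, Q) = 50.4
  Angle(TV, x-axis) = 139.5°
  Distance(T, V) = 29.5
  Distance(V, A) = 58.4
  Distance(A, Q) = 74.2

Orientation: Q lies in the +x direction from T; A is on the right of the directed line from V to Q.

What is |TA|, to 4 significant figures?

40.63

T is at the origin; T and Q share the same y with |TQ| = 50.4 and Q in +x, so Q = (50.4, 0). TV runs at 139.5° with |TV| = 29.5, so V = (-22.43, 19.16). A is determined by |VA| = 58.4 and |AQ| = 74.2 together: it lies at the intersection of circle(V, 58.4) and circle(Q, 74.2). With |VQ| = 75.31, the foot of the radical line on VQ is 23.75 from V and the perpendicular offset is √(58.4² − 23.75²) = 53.35. Taking the right-of-VQ solution: A = (-13.04, -38.48).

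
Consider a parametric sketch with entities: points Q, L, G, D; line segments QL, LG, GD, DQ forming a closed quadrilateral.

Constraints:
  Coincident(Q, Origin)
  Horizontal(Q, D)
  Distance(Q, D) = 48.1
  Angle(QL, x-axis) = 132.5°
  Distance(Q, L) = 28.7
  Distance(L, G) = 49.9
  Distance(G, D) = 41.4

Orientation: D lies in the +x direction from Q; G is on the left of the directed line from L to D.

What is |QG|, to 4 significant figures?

45.93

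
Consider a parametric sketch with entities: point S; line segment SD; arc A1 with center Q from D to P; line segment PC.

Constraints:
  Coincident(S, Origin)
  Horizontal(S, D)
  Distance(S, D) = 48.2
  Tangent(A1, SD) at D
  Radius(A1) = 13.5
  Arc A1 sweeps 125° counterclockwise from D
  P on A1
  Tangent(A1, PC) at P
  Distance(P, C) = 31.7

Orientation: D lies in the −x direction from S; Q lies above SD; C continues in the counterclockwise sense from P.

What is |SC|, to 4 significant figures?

72.73

S is at the origin; S and D share the same y with |SD| = 48.2 and D on the −x side, so D = (-48.20, 0.000). Tangency of A1 to SD means the radius QD is perpendicular to SD, so Q = D + (0, 13.5) = (-48.20, 13.50). On A1, D sits at bearing -90° from Q; a 125° counterclockwise sweep puts P at bearing 35°, so P = Q + 13.5·(cos 35°, sin 35°) = (-37.14, 21.24). Since A1 is tangent to PC there, QP ⟂ PC, so PC runs along (−sin 35°, cos 35°); with |PC| = 31.7, C = (-55.32, 47.21). Then |SC| = |C − S| = 72.73.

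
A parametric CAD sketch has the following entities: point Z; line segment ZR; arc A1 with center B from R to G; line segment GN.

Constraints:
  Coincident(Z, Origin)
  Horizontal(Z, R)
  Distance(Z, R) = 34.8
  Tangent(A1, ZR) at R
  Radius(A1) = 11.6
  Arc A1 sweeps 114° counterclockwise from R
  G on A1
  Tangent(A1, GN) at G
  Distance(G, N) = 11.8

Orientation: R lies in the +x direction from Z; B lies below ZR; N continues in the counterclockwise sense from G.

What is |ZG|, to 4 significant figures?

29.19

Z is at the origin; Z and R share the same y with |ZR| = 34.8 and R on the +x side, so R = (34.80, 0.000). Tangency of A1 to ZR means the radius BR is perpendicular to ZR, so B = R + (0, -11.6) = (34.80, -11.60). On A1, R sits at bearing 90° from B; a 114° counterclockwise sweep puts G at bearing 204°, so G = B + 11.6·(cos 204°, sin 204°) = (24.20, -16.32). Then |ZG| = |G − Z| = 29.19.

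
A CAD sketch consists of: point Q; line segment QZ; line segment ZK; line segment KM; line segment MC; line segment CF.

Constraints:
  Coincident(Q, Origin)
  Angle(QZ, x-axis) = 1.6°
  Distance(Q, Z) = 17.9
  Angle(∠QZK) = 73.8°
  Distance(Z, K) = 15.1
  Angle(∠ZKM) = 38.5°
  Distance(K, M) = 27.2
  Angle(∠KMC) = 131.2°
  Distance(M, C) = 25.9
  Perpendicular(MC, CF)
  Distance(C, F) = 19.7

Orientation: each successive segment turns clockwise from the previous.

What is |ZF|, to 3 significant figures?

29.0

Q is at the origin; QZ runs at 1.6° with length 17.9, so Z = (17.9, 0.500). ∠QZK = 73.8° gives ZK at -105° from the x-axis; with |ZK| = 15.1, K = (14.1, -14.1). ∠ZKM = 38.5° gives KM at 114° from the x-axis; with |KM| = 27.2, M = (3.07, 10.8). ∠KMC = 131.2° gives MC at 65.1° from the x-axis; with |MC| = 25.9, C = (14.0, 34.2). MC is perpendicular to CF, so CF runs at -24.9°; with |CF| = 19.7, F = (31.8, 26.0). Then |ZF| = |F − Z| = 29.0.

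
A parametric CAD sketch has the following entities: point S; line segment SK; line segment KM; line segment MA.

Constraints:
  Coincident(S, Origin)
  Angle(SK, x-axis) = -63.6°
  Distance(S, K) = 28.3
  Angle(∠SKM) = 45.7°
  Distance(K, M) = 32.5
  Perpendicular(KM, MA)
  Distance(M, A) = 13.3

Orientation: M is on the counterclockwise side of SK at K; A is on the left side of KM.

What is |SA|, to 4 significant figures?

14.51

S is at the origin; SK runs at -63.6° with length 28.3, so K = 28.3·(cos -63.6°, sin -63.6°) = (12.58, -25.35). ∠SKM = 45.7°, so KM runs at -63.6° + (180° − 45.7°) = 70.70° from the x-axis; with |KM| = 32.5, M = K + 32.5·(cos 70.70°, sin 70.70°) = (23.32, 5.325). The perpendicularity gives MA at right angles to KM; with |MA| = 13.3 on the left of KM, A = M + 13.3·(-0.9438, 0.3305) = (10.77, 9.721). Then |SA| = |A − S| = 14.51.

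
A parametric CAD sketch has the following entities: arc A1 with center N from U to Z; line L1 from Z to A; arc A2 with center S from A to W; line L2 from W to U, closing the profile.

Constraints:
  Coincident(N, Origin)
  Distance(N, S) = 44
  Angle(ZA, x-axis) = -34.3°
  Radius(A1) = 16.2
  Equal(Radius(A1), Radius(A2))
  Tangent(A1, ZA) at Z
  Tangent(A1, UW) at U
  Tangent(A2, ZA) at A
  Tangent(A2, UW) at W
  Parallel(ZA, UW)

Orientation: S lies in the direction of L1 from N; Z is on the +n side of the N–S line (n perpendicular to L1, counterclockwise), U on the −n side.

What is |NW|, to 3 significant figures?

46.9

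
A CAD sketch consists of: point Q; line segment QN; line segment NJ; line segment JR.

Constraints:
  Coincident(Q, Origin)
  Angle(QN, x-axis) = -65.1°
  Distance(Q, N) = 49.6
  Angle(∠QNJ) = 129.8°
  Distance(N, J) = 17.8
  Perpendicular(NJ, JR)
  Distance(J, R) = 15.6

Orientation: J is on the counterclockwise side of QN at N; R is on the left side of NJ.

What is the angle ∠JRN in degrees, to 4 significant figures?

48.77°

Q is at the origin; QN runs at -65.1° with length 49.6, so N = 49.6·(cos -65.1°, sin -65.1°) = (20.88, -44.99). ∠QNJ = 129.8°, so NJ runs at -65.1° + (180° − 129.8°) = -14.90° from the x-axis; with |NJ| = 17.8, J = N + 17.8·(cos -14.90°, sin -14.90°) = (38.08, -49.57). The perpendicularity gives JR at right angles to NJ; with |JR| = 15.6 on the left of NJ, R = J + 15.6·(0.2571, 0.9664) = (42.10, -34.49). Then cos ∠JRN = RJ·RN / (|RJ||RN|), giving 48.77°.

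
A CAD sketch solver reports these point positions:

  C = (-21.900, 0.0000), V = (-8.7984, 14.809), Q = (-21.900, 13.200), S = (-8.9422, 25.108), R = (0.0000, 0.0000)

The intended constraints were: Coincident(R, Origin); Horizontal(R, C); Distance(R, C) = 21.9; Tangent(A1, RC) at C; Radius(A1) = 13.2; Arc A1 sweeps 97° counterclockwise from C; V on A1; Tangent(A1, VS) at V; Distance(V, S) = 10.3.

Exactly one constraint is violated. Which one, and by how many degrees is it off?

Tangent(A1, VS) at V — off by 6.20°.

R = (0.00, 0.00) ✓; R.y = 0.00, C.y = 0.00 ✓; |RC| = 21.90 ✓; ∠(QC, CR) = 90.00° ✓; |QC| = 13.20 ✓; bearing(Q→V) − bearing(Q→C) = 97.00° ✓; |QV| = 13.20 ✓; ∠(QV, VS) = 96.20° ✗; |VS| = 10.30 ✓.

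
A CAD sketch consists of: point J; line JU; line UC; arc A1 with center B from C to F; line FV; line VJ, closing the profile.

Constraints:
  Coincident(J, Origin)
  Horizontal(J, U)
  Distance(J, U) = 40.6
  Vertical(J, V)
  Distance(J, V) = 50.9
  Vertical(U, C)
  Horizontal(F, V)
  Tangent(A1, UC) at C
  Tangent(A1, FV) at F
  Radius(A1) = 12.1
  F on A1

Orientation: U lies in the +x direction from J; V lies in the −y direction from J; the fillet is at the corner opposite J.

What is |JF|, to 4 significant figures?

58.34

The virtual corner opposite J is at (40.60, -50.90). Since A1 is tangent to UC there, BC ⟂ UC and tangency of A1 to FV means the radius BF is perpendicular to FV, with radius 12.1, so the center B sits 12.1 in from both sides at B = (28.50, -38.80). That places the tangent points at C = (40.60, -38.80) on UC and F = (28.50, -50.90) on FV. Then |JF| = |F − J| = 58.34.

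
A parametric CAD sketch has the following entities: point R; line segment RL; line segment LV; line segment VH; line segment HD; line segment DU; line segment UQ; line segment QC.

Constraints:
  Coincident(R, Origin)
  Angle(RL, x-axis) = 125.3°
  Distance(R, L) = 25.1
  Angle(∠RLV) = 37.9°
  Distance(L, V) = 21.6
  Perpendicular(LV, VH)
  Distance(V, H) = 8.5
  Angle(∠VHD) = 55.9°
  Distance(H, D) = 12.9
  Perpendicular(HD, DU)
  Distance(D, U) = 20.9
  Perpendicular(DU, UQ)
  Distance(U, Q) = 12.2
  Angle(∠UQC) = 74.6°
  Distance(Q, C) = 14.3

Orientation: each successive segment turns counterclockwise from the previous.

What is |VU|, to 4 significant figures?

16.07

R is at the origin; RL runs at 125.3° with length 25.1, so L = (-14.50, 20.49). ∠RLV = 37.9° gives LV at -92.60° from the x-axis; with |LV| = 21.6, V = (-15.48, -1.093). LV is perpendicular to VH, so VH runs at -2.600°; with |VH| = 8.5, H = (-6.993, -1.478). ∠VHD = 55.9° gives HD at 121.5° from the x-axis; with |HD| = 12.9, D = (-13.73, 9.521). HD ⟂ DU, so DU runs at -148.5°; with |DU| = 20.9, U = (-31.55, -1.399). Then |VU| = |U − V| = 16.07.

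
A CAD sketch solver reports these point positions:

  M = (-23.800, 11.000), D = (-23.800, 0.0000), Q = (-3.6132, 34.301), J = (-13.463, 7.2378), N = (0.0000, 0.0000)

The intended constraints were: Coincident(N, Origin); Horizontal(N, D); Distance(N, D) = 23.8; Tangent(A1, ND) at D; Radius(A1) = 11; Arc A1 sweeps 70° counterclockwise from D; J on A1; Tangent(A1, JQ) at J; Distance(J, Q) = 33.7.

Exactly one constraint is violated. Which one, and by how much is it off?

Distance(J, Q) = 33.7 — off by 4.90.

N = (0.00, 0.00) ✓; N.y = 0.00, D.y = 0.00 ✓; |ND| = 23.80 ✓; ∠(MD, DN) = 90.00° ✓; |MD| = 11.00 ✓; bearing(M→J) − bearing(M→D) = 70.00° ✓; |MJ| = 11.00 ✓; ∠(MJ, JQ) = 90.00° ✓; |JQ| = 28.80 ✗.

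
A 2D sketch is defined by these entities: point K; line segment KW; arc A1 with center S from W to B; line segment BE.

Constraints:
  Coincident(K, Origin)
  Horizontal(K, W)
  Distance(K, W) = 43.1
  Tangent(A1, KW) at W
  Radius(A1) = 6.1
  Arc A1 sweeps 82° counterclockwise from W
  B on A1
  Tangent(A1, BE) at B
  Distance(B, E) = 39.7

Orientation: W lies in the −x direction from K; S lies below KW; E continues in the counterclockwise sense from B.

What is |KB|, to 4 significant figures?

49.42

K is at the origin; K and W share the same y with |KW| = 43.1 and W on the −x side, so W = (-43.10, 0.000). A1 meets KW tangentially, so SW is at right angles to KW, so S = W + (0, -6.1) = (-43.10, -6.100). On A1, W sits at bearing 90° from S; an 82° counterclockwise sweep puts B at bearing 172°, so B = S + 6.1·(cos 172°, sin 172°) = (-49.14, -5.251). Then |KB| = |B − K| = 49.42.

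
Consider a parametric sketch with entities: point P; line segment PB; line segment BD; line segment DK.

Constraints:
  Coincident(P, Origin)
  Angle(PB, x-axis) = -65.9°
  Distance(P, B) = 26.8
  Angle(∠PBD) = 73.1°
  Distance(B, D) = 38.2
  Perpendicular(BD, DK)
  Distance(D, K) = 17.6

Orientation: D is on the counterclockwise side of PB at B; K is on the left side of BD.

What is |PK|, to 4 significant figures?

31.45

P is at the origin; PB runs at -65.9° with length 26.8, so B = 26.8·(cos -65.9°, sin -65.9°) = (10.94, -24.46). ∠PBD = 73.1°, so BD runs at -65.9° + (180° − 73.1°) = 41.00° from the x-axis; with |BD| = 38.2, D = B + 38.2·(cos 41.00°, sin 41.00°) = (39.77, 0.5975). BD ⟂ DK; with |DK| = 17.6 on the left of BD, K = D + 17.6·(-0.6561, 0.7547) = (28.23, 13.88). Then |PK| = |K − P| = 31.45.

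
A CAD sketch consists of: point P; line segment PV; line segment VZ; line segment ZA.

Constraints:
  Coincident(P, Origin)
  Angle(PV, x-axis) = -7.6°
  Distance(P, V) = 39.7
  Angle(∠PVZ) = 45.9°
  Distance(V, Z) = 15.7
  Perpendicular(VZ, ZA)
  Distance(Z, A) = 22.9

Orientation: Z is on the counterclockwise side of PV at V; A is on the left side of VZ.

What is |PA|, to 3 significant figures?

13.2

∠PVZ = 45.9°, so VZ runs at -7.6° + (180° − 45.9°) = 126° from the x-axis; with |VZ| = 15.7, Z = V + 15.7·(cos 126°, sin 126°) = (30.0, 7.37). The perpendicularity gives ZA at right angles to VZ; with |ZA| = 22.9 on the left of VZ, A = Z + 22.9·(-0.804, -0.595) = (11.6, -6.25). Then |PA| = |A − P| = 13.2.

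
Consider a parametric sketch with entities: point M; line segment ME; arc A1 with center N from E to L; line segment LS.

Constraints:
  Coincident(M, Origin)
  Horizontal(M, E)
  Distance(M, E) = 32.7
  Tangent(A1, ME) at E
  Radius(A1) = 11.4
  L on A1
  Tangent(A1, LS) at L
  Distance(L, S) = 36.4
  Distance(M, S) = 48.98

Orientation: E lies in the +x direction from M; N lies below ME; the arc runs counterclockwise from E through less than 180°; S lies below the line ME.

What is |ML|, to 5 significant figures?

23.589

Checks: |NL| = 11.40 ✓; ∠(NL, LS) = 90.00° ✓; |LS| = 36.40 ✓; |MS| = 48.98 ✓.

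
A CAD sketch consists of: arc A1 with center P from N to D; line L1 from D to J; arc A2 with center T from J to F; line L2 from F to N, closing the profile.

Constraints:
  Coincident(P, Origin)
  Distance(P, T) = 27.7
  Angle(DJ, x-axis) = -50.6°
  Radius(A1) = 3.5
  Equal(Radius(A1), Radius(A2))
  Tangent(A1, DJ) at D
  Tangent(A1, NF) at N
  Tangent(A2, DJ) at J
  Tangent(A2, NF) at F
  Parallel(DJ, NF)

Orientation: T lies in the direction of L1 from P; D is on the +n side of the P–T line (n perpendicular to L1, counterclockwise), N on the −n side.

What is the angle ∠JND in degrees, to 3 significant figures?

75.8°

Tangency of A1 to both parallel lines with radius 3.5 puts D and N at P ± 3.5·n: D = (2.70, 2.22), N = (-2.70, -2.22). Equal radii place J and F the same way about T: J = T + 3.5·n = (20.3, -19.2), F = T − 3.5·n = (14.9, -23.6). Then cos ∠JND = NJ·ND / (|NJ||ND|), giving 75.8°.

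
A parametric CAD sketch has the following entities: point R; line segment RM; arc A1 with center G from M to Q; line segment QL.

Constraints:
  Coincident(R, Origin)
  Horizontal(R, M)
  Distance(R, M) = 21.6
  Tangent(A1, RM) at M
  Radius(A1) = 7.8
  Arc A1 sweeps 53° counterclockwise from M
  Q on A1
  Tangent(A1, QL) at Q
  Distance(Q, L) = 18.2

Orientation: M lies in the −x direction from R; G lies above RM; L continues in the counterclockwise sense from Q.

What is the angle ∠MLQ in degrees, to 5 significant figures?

7.2455°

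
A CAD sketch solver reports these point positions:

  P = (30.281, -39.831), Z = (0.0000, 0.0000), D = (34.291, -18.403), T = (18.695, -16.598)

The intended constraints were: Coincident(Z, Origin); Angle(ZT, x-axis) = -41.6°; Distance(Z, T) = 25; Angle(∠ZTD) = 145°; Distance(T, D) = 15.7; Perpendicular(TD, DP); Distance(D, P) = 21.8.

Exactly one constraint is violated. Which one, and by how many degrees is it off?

Perpendicular(TD, DP) — off by 4.00°.

Z = (0.00, 0.00) ✓; ZT at -41.60° ✓; |ZT| = 25.00 ✓; ∠ZTD = 145.0° ✓; |TD| = 15.70 ✓; ∠(TD, DP) = 94.00° ✗; |DP| = 21.80 ✓.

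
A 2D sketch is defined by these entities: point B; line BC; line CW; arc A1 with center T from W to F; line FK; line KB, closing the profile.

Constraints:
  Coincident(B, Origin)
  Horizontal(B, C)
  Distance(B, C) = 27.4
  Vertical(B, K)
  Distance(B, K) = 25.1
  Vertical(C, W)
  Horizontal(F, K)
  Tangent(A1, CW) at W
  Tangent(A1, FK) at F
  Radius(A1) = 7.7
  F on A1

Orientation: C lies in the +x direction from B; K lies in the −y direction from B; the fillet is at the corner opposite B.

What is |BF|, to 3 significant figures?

31.9

B is at the origin; BC is horizontal with |BC| = 27.4 and C on the +x side, so C = (27.4, 0.00). BK is vertical with |BK| = 25.1 and K on the −y side, so K = (0.00, -25.1). The virtual corner opposite B is at (27.4, -25.1). Tangency of A1 to CW means the radius TW is perpendicular to CW and the tangent condition forces TF to be normal to FK, with radius 7.7, so the center T sits 7.7 in from both sides at T = (19.7, -17.4). That places the tangent points at W = (27.4, -17.4) on CW and F = (19.7, -25.1) on FK. Then |BF| = |F − B| = 31.9.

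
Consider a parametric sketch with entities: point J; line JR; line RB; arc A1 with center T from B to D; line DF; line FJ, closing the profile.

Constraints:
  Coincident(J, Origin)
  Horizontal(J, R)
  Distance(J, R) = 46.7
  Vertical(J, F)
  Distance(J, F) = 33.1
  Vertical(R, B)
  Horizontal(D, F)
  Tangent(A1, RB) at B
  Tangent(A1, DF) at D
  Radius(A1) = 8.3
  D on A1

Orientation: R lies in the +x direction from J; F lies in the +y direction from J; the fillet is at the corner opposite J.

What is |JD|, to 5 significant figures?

50.697

J is at the origin; J and R share the same y with |JR| = 46.7 and R on the +x side, so R = (46.700, 0.0000). JF is vertical with |JF| = 33.1 and F on the +y side, so F = (0.0000, 33.100). The virtual corner opposite J is at (46.700, 33.100). The tangent condition forces TB to be normal to RB and the tangent condition forces TD to be normal to DF, with radius 8.3, so the center T sits 8.3 in from both sides at T = (38.400, 24.800). That places the tangent points at B = (46.700, 24.800) on RB and D = (38.400, 33.100) on DF. Then |JD| = |D − J| = 50.697.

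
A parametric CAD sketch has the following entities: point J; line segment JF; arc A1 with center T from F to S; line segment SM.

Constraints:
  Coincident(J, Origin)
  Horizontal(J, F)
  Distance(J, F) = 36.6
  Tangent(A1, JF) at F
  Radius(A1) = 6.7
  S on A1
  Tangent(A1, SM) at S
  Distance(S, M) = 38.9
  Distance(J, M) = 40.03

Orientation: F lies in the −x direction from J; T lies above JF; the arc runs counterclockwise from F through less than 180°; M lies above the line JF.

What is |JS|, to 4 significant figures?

30.88

J is at the origin; J and F share the same y with |JF| = 36.6 and F on the −x side, so F = (-36.60, 0.000). The tangent condition forces TF to be normal to JF, so T = F + (0, 6.7) = (-36.60, 6.700). Since TS ⟂ SM (tangency), |TM| = √(6.7² + 38.9²) = 39.47 regardless of where S sits on A1. So M lies on both circle(J, 40.03) and circle(T, 39.47); the above-JF intersection is M = (-12.56, 38.01). S is the foot of the tangent from M: S = (-30.67, 3.581).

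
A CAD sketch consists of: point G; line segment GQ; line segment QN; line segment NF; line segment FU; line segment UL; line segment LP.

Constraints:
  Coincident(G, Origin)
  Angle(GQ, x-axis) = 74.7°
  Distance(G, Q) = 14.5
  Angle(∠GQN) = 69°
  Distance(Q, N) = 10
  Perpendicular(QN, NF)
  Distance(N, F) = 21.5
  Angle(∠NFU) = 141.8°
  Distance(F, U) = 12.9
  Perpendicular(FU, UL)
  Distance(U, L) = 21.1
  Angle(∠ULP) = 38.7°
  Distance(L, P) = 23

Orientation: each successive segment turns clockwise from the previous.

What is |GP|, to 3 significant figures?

5.84

G is at the origin; GQ runs at 74.7° with length 14.5, so Q = (3.83, 14.0). ∠GQN = 69.0° gives QN at -36.3° from the x-axis; with |QN| = 10.0, N = (11.9, 8.07). QN ⟂ NF, so NF runs at -126°; with |NF| = 21.5, F = (-0.843, -9.26). ∠NFU = 141.8° gives FU at -164° from the x-axis; with |FU| = 12.9, U = (-13.3, -12.7). FU is perpendicular to UL, so UL runs at 106°; with |UL| = 21.1, L = (-18.9, 7.62). ∠ULP = 38.7° gives LP at -35.8° from the x-axis; with |LP| = 23.0, P = (-0.258, -5.83). Then |GP| = |P − G| = 5.84.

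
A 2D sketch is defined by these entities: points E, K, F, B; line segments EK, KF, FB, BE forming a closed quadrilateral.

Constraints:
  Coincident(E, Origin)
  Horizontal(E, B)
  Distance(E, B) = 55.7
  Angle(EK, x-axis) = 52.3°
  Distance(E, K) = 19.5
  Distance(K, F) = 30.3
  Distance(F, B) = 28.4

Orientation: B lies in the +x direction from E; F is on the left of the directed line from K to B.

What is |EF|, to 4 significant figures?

47.56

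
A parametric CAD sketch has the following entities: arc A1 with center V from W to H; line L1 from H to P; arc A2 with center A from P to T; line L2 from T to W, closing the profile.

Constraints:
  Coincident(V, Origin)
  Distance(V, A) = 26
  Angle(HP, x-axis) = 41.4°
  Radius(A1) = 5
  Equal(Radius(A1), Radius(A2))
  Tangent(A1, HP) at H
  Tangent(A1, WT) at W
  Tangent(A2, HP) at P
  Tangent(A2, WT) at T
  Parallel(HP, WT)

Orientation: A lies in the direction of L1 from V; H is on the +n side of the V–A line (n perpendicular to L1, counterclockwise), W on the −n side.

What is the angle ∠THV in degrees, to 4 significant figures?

68.96°

Tangency of A1 to both parallel lines with radius 5.0 puts H and W at V ± 5.0·n: H = (-3.307, 3.751), W = (3.307, -3.751). Equal radii place P and T the same way about A: P = A + 5.0·n = (16.20, 20.94), T = A − 5.0·n = (22.81, 13.44). Then cos ∠THV = HT·HV / (|HT||HV|), giving 68.96°.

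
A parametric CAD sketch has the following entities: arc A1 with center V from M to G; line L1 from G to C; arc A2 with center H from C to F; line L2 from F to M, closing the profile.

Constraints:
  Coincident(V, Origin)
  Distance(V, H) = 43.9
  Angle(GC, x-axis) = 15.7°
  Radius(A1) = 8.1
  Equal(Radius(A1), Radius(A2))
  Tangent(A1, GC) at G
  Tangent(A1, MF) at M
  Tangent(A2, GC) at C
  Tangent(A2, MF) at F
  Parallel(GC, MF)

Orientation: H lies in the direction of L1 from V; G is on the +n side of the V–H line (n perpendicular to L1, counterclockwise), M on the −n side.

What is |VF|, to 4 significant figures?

44.64

The slot axis is L1's direction at 15.7°, so u = (cos 15.7°, sin 15.7°) = (0.9627, 0.2706) and n = (−sin 15.7°, cos 15.7°) = (-0.2706, 0.9627). V is at the origin and H lies 43.9 along u from V, so H = 43.9·u = (42.26, 11.88). Tangency of A1 to both parallel lines with radius 8.1 puts G and M at V ± 8.1·n: G = (-2.192, 7.798), M = (2.192, -7.798). Equal radii place C and F the same way about H: C = H + 8.1·n = (40.07, 19.68), F = H − 8.1·n = (44.45, 4.082). Then |VF| = |F − V| = 44.64.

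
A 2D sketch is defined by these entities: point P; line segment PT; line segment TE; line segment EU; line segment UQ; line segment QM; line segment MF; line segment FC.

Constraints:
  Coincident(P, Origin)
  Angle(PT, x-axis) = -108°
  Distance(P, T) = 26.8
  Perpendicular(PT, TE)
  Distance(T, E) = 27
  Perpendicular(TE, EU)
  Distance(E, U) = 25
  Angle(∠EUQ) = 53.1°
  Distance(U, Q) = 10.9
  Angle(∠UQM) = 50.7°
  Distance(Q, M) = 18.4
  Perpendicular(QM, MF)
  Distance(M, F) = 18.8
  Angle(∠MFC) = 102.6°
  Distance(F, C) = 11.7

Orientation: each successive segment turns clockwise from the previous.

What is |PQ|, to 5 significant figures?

20.098

TE is perpendicular to EU, so EU runs at 72.000°; with |EU| = 25.0, U = (-26.235, 6.6316). ∠EUQ = 53.1° gives UQ at -54.900° from the x-axis; with |UQ| = 10.9, Q = (-19.967, -2.2863). Then |PQ| = |Q − P| = 20.098.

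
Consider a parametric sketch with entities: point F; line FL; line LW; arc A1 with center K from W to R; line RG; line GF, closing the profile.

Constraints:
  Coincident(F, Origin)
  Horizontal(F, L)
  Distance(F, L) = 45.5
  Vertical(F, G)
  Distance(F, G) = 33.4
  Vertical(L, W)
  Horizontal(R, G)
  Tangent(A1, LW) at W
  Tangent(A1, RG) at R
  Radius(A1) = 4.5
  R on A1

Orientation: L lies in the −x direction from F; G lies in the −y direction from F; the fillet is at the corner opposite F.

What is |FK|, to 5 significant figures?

50.162

FG is vertical with |FG| = 33.4 and G on the −y side, so G = (0.0000, -33.400). The virtual corner opposite F is at (-45.500, -33.400). Tangency of A1 to LW means the radius KW is perpendicular to LW and tangency of A1 to RG means the radius KR is perpendicular to RG, with radius 4.5, so the center K sits 4.5 in from both sides at K = (-41.000, -28.900). Then |FK| = |K − F| = 50.162.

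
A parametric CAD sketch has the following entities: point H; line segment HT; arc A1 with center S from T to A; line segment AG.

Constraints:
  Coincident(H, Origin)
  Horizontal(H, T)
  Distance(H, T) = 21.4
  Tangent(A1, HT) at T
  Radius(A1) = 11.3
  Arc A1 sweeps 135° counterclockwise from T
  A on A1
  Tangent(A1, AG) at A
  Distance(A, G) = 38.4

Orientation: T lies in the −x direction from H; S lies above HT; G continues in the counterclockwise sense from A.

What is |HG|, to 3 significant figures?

61.7

H is at the origin; HT is horizontal with |HT| = 21.4 and T on the −x side, so T = (-21.4, 0.00). The tangent condition forces ST to be normal to HT, so S = T + (0, 11.3) = (-21.4, 11.3). On A1, T sits at bearing -90° from S; a 135° counterclockwise sweep puts A at bearing 45°, so A = S + 11.3·(cos 45°, sin 45°) = (-13.4, 19.3). A1 meets AG tangentially, so SA is at right angles to AG, so AG runs along (−sin 45°, cos 45°); with |AG| = 38.4, G = (-40.6, 46.4). Then |HG| = |G − H| = 61.7.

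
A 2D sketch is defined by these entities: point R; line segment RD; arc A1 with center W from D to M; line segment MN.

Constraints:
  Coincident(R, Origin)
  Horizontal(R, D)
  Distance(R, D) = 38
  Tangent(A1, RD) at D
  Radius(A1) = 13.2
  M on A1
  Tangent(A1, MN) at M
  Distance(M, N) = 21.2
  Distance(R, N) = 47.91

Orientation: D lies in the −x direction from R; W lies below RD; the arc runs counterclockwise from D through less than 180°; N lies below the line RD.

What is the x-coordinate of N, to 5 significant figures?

-30.436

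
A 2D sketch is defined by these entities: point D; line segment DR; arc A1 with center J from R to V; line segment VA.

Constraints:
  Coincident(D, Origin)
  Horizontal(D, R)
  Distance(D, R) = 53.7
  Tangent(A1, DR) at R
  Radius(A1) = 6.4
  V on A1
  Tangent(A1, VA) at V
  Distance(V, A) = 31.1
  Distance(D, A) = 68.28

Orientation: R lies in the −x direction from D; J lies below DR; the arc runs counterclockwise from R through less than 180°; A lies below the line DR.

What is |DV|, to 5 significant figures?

60.480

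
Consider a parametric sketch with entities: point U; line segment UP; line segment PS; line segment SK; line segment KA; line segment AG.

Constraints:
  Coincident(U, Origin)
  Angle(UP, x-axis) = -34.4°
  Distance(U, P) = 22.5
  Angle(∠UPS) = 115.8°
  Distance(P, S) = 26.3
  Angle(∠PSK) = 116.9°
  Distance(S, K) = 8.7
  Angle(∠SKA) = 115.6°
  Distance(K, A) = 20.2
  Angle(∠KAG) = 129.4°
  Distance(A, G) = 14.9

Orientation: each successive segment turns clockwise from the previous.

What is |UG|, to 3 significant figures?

13.5

U is at the origin; UP runs at -34.4° with length 22.5, so P = (18.6, -12.7). ∠UPS = 115.8° gives PS at -98.6° from the x-axis; with |PS| = 26.3, S = (14.6, -38.7). ∠PSK = 116.9° gives SK at -162° from the x-axis; with |SK| = 8.7, K = (6.37, -41.4). ∠SKA = 115.6° gives KA at 134° from the x-axis; with |KA| = 20.2, A = (-7.63, -26.9). ∠KAG = 129.4° gives AG at 83.3° from the x-axis; with |AG| = 14.9, G = (-5.90, -12.1). Then |UG| = |G − U| = 13.5.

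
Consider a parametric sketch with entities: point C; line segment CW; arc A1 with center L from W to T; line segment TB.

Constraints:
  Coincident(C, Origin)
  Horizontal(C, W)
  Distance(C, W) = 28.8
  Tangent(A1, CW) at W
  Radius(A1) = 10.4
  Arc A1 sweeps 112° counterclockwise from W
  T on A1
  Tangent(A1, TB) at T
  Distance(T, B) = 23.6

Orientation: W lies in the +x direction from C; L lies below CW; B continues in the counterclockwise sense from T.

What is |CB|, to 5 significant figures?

45.746

C is at the origin; C and W share the same y with |CW| = 28.8 and W on the +x side, so W = (28.800, 0.0000). The tangent condition forces LW to be normal to CW, so L = W + (0, -10.4) = (28.800, -10.400). On A1, W sits at bearing 90° from L; a 112° counterclockwise sweep puts T at bearing 202°, so T = L + 10.4·(cos 202°, sin 202°) = (19.157, -14.296). A1 meets TB tangentially, so LT is at right angles to TB, so TB runs along (−sin 202°, cos 202°); with |TB| = 23.6, B = (27.998, -36.177). Then |CB| = |B − C| = 45.746.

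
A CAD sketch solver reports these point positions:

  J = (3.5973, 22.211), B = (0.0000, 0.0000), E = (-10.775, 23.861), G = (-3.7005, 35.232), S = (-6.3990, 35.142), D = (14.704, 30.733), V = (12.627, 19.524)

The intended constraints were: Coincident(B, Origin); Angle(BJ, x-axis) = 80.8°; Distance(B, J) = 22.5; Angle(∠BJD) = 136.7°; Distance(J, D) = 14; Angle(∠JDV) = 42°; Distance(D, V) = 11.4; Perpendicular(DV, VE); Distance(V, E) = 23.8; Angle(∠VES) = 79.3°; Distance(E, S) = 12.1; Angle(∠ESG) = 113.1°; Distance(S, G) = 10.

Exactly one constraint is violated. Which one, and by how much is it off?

Distance(S, G) = 10 — off by 7.30.

B = (0.00, 0.00) ✓; BJ at 80.80° ✓; |BJ| = 22.50 ✓; ∠BJD = 136.7° ✓; |JD| = 14.00 ✓; ∠JDV = 42.00° ✓; |DV| = 11.40 ✓; ∠(DV, VE) = 90.00° ✓; |VE| = 23.80 ✓; ∠VES = 79.30° ✓; |ES| = 12.10 ✓; ∠ESG = 113.1° ✓; |SG| = 2.700 ✗.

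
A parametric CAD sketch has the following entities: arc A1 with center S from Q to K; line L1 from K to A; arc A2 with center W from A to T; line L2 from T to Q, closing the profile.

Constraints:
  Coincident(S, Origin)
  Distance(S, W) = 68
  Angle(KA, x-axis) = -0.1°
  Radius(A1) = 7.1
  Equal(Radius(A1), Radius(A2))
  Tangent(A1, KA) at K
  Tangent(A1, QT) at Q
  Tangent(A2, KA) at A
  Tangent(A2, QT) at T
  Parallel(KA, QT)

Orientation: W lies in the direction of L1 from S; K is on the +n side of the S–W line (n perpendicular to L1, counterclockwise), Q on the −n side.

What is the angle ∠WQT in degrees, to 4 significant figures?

5.961°

The slot axis is L1's direction at -0.1°, so u = (cos -0.1°, sin -0.1°) = (1.000, -0.001745) and n = (−sin -0.1°, cos -0.1°) = (0.001745, 1.000). S is at the origin and W lies 68.0 along u from S, so W = 68.0·u = (68.00, -0.1187). Tangency of A1 to both parallel lines with radius 7.1 puts K and Q at S ± 7.1·n: K = (0.01239, 7.100), Q = (-0.01239, -7.100). Equal radii place A and T the same way about W: A = W + 7.1·n = (68.01, 6.981), T = W − 7.1·n = (67.99, -7.219). Then cos ∠WQT = QW·QT / (|QW||QT|), giving 5.961°.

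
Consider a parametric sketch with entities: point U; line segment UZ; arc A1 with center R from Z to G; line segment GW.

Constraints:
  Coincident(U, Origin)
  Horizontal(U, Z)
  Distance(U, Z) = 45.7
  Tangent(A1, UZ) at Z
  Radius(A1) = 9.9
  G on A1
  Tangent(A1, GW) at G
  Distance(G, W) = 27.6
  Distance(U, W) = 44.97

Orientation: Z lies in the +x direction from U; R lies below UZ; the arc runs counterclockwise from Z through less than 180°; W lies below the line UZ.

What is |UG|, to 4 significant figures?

36.87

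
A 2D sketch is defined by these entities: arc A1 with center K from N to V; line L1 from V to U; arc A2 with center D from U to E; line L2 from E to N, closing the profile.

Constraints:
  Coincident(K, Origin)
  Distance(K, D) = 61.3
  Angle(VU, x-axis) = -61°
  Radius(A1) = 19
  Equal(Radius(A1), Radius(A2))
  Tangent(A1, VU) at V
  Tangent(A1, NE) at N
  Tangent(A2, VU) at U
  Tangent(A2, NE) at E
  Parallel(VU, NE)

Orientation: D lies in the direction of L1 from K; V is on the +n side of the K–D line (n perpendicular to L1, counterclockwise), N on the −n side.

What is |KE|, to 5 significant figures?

64.177

The slot axis is L1's direction at -61.0°, so u = (cos -61.0°, sin -61.0°) = (0.48481, -0.87462) and n = (−sin -61.0°, cos -61.0°) = (0.87462, 0.48481). K is at the origin and D lies 61.3 along u from K, so D = 61.3·u = (29.719, -53.614). Tangency of A1 to both parallel lines with radius 19.0 puts V and N at K ± 19.0·n: V = (16.618, 9.2114), N = (-16.618, -9.2114). Equal radii place U and E the same way about D: U = D + 19.0·n = (46.337, -44.403), E = D − 19.0·n = (13.101, -62.826). Then |KE| = |E − K| = 64.177.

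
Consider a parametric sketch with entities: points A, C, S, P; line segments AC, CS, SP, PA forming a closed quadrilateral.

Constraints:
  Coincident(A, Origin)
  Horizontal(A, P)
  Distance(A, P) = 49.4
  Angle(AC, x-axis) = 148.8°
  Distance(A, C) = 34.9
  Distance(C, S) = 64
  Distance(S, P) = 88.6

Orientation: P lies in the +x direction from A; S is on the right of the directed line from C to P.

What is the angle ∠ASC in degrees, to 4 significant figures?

33.04°

A is at the origin; A and P share the same y with |AP| = 49.4 and P in +x, so P = (49.4, 0). AC runs at 148.8° with |AC| = 34.9, so C = (-29.85, 18.08). S is determined by |CS| = 64.0 and |SP| = 88.6 together: it lies at the intersection of circle(C, 64.0) and circle(P, 88.6). With |CP| = 81.29, the foot of the radical line on CP is 17.55 from C and the perpendicular offset is √(64.0² − 17.55²) = 61.55. Taking the right-of-CP solution: S = (-26.43, -45.83).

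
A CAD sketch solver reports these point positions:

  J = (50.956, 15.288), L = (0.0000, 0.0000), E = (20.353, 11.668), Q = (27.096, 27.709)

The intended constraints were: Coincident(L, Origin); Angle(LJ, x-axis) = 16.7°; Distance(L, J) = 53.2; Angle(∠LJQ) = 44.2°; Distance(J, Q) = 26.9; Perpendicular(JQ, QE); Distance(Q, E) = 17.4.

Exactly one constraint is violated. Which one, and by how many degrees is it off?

Perpendicular(JQ, QE) — off by 4.70°.

L = (0.00, 0.00) ✓; LJ at 16.70° ✓; |LJ| = 53.20 ✓; ∠LJQ = 44.20° ✓; |JQ| = 26.90 ✓; ∠(JQ, QE) = 94.70° ✗; |QE| = 17.40 ✓.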